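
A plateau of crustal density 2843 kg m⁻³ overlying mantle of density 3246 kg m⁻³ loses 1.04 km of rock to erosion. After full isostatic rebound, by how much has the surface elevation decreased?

0.129 km

Rebound u = e ρ_c/ρ_m = 1.04 km × 2843/3246 = 0.9109 km.
Net surface drop = e − u = 1.04 km − 0.9109 km = e (ρ_m − ρ_c)/ρ_m = 0.129 km.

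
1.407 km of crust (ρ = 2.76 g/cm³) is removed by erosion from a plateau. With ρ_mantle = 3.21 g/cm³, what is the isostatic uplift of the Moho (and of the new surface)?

Unloading: uplift u = e ρ_c/ρ_m = 1.407 km × 2.76/3.21 = 1.21 km.

1.21 km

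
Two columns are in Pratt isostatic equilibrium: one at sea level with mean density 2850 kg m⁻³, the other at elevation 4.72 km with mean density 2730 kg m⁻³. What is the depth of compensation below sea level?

ρ_ref D = ρ (D + h) → D (ρ_ref − ρ) = ρ h.
D = ρ h/(ρ_ref − ρ) = 2730 × 4.72 km/(2850 − 2730) = 107 km.

107 km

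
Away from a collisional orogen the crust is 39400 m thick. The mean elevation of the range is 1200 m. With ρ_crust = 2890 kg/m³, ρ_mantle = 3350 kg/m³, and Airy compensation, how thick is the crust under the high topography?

Root depth r = h ρ_c / (ρ_m − ρ_c) = 1200 m × 2890 / 460 = 7539 m.
Total thickness = T + h + r = 39400 m + 1200 m + 7539 m = 48100 m.

48100 m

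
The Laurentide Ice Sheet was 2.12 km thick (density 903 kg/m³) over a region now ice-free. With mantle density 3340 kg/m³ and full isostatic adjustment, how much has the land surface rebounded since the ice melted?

0.573 km

Removing the load lets mantle flow back in; uplift u satisfies ρ_ice t = ρ_m u.
u = t ρ_ice/ρ_m = 2.12 km × 903/3340 = 0.573 km.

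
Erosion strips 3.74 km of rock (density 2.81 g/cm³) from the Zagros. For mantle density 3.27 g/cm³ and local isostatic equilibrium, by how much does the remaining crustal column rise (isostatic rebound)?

Unloading: uplift u = e ρ_c/ρ_m = 3.74 km × 2.81/3.27 = 3.21 km.

3.21 km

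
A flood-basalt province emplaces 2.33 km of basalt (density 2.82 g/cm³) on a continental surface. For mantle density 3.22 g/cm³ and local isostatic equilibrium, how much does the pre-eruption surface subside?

Subaerial loading: s = t ρ_load / ρ_m.
s = 2.33 km × 2.82/3.22 = 2.04 km.

2.04 km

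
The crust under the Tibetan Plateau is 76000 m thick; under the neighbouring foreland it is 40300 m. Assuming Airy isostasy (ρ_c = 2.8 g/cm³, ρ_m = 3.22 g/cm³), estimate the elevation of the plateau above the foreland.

4660 m

Excess crust Δ = 76000 m − 40300 m = 35700 m, split between elevation h and root r with h + r = Δ.
Airy balance ρ_c h = (ρ_m − ρ_c) r gives r = h ρ_c/(ρ_m − ρ_c), so h (1 + ρ_c/(ρ_m − ρ_c)) = Δ, i.e. h = Δ (ρ_m − ρ_c)/ρ_m.
h = 35700 m × 0.42/3.22 = 4660 m.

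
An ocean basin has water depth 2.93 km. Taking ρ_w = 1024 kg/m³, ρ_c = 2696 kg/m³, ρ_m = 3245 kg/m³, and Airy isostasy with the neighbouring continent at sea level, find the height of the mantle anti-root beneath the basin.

8.92 km

Equating mass per unit area of the two columns: replacing crust with seawater at the top is compensated by replacing crust with mantle at the base: d (ρ_c − ρ_w) = a (ρ_m − ρ_c).
a = d (ρ_c − ρ_w)/(ρ_m − ρ_c) = 2.93 km × 1672/549 = 8.92 km.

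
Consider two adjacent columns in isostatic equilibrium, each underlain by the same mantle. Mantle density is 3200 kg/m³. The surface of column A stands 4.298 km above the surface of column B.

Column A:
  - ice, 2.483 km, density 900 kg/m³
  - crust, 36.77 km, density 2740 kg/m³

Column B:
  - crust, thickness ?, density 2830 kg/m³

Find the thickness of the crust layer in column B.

Take the compensation level at the base of the deeper column (depth z_c below the surface of column A) and equate Σ ρ_i t_i down to z_c; mantle fills any gap and the z_c terms cancel.
Column A: 2.483×900 + 36.77×2740 + (z_c − 39.253)×3200
Column B: 4.298×0 + x×2830 + (z_c − 4.298 − 0 − x)×3200
The z_c×3200 term appears on both sides and cancels. Collect the known terms of each column as K = Σ(ρt)_known − 3200 × (depth of known layers): K_A = 102984.5 − 3200×39.253 = −22625.1; K_B = 0 − 3200×(4.298 + 0) = −13753.6.
Balance: K_A = K_B − x×(3200 − 2830), so x = (K_B − K_A)/(3200 − 2830) = 8871.5/370 = 24 km.

24 km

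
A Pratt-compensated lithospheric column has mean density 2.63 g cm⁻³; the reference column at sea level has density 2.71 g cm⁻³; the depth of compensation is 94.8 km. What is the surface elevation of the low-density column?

ρ_ref D = ρ (D + h) → h = D (ρ_ref − ρ)/ρ.
h = 94.8 km × (2.71 − 2.63)/2.63 = 2.88 km.

2.88 km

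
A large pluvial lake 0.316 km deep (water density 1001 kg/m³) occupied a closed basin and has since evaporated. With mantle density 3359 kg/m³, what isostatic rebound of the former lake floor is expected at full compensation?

u = d ρ_w/ρ_m = 0.316 km × 1001/3359 = 0.0942 km.

0.0942 km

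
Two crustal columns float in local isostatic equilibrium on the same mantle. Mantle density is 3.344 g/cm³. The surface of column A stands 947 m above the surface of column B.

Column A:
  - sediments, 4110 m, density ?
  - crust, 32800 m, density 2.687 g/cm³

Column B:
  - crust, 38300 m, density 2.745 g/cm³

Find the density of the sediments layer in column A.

Take the compensation level at the base of the deeper column (depth z_c below the surface of column A) and equate Σ ρ_i t_i down to z_c; mantle fills any gap and the z_c terms cancel.
Column A: 4110×ρ + 32800×2.687 + (z_c − 36910)×3.344
Column B: 947×0 + 38300×2.745 + (z_c − 947 − 38300)×3.344
The z_c×3.344 term appears on both sides and cancels. Collect the known terms of each column as K = Σ(ρt)_known − 3.344 × (depth of known layers): K_A = 88133.6 − 3.344×36910 = −35293.44; K_B = 105133.5 − 3.344×(947 + 38300) = −26108.468.
Balance: K_A + 4110×ρ = K_B, so ρ = (K_B − K_A)/4110 = 9184.97/4110 = 2.23 g/cm³.

2.23 g/cm³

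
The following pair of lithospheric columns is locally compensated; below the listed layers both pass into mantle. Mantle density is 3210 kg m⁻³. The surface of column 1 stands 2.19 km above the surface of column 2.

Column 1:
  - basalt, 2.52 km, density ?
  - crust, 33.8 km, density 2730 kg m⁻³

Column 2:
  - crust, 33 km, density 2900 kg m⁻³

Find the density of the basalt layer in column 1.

Take the compensation level at the base of the deeper column (depth z_c below the surface of column 1) and equate Σ ρ_i t_i down to z_c; mantle fills any gap and the z_c terms cancel.
Column 1: 2.52×ρ + 33.8×2730 + (z_c − 36.32)×3210
Column 2: 2.19×0 + 33×2900 + (z_c − 2.19 − 33)×3210
The z_c×3210 term appears on both sides and cancels. Collect the known terms of each column as K = Σ(ρt)_known − 3210 × (depth of known layers): K_1 = 92274 − 3210×36.32 = −24313.2; K_2 = 95700 − 3210×(2.19 + 33) = −17259.9.
Balance: K_1 + 2.52×ρ = K_2, so ρ = (K_2 − K_1)/2.52 = 7053.3/2.52 = 2800 kg m⁻³.

2800 kg m⁻³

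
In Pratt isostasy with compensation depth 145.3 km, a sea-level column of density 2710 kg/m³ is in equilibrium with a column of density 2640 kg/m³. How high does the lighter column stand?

3.85 km

ρ_ref D = ρ (D + h) → h = D (ρ_ref − ρ)/ρ.
h = 145.3 km × (2710 − 2640)/2640 = 3.85 km.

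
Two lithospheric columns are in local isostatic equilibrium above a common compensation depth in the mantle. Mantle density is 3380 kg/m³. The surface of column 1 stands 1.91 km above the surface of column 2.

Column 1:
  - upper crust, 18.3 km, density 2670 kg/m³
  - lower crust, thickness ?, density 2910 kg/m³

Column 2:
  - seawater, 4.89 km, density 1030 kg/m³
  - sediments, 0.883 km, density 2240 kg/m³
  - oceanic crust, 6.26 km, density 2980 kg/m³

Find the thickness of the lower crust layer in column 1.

18 km

Take the compensation level at the base of the deeper column (depth z_c below the surface of column 1) and equate Σ ρ_i t_i down to z_c; mantle fills any gap and the z_c terms cancel.
Column 1: 18.3×2670 + x×2910 + (z_c − 18.3 − x)×3380
Column 2: 1.91×0 + 4.89×1030 + 0.883×2240 + 6.26×2980 + (z_c − 1.91 − 12.033)×3380
The z_c×3380 term appears on both sides and cancels. Collect the known terms of each column as K = Σ(ρt)_known − 3380 × (depth of known layers): K_1 = 48861 − 3380×18.3 = −12993; K_2 = 25669.42 − 3380×(1.91 + 12.033) = −21457.92.
Balance: K_1 − x×(3380 − 2910) = K_2, so x = (K_1 − K_2)/(3380 − 2910) = 8464.92/470 = 18 km.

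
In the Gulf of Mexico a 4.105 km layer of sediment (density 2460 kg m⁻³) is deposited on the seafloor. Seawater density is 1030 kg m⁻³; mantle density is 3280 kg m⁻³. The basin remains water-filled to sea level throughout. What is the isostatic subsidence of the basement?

Submarine loading: the sediment displaces seawater, and the subsidence is in turn flooded, so s (ρ_m − ρ_w) = t (ρ_sed − ρ_w).
s = 4.105 km × (2460 − 1030) / (3280 − 1030) = 2.61 km.

2.61 km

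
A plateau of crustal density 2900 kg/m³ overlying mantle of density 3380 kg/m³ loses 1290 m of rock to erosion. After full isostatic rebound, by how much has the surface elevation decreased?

183 m

Rebound u = e ρ_c/ρ_m = 1290 m × 2900/3380 = 1107 m.
Net surface drop = e − u = 1290 m − 1107 m = e (ρ_m − ρ_c)/ρ_m = 183 m.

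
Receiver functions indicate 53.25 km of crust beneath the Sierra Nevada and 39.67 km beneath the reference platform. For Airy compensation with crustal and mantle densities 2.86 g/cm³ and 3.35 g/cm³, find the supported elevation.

Excess crust Δ = 53.25 km − 39.67 km = 13.58 km, split between elevation h and root r with h + r = Δ.
Airy balance ρ_c h = (ρ_m − ρ_c) r gives r = h ρ_c/(ρ_m − ρ_c), so h (1 + ρ_c/(ρ_m − ρ_c)) = Δ, i.e. h = Δ (ρ_m − ρ_c)/ρ_m.
h = 13.58 km × 0.49/3.35 = 1.99 km.

1.99 km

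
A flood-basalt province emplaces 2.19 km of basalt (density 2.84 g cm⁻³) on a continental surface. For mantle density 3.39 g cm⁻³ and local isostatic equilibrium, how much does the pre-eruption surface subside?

Subaerial loading: s = t ρ_load / ρ_m.
s = 2.19 km × 2.84/3.39 = 1.83 km.

1.83 km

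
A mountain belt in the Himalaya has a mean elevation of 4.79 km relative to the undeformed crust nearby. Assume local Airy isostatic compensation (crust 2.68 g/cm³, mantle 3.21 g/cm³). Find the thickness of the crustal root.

24.2 km

For local isostatic compensation: the weight of the topography is balanced by the buoyancy of the root, ρ_c h = (ρ_m − ρ_c) r.
r = h · ρ_c / (ρ_m − ρ_c) = 4.79 km × 2.68 / (3.21 − 2.68) = 24.2 km.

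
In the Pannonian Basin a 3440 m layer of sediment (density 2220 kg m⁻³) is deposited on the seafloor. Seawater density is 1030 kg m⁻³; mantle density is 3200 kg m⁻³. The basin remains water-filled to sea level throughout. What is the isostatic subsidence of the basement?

Submarine loading: the sediment displaces seawater, and the subsidence is in turn flooded, so s (ρ_m − ρ_w) = t (ρ_sed − ρ_w).
s = 3440 m × (2220 − 1030) / (3200 − 1030) = 1890 m.

1890 m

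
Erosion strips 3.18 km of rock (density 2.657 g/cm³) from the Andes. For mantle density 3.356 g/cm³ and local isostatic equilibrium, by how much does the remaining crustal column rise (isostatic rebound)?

Unloading: uplift u = e ρ_c/ρ_m = 3.18 km × 2.657/3.356 = 2.52 km.

2.52 km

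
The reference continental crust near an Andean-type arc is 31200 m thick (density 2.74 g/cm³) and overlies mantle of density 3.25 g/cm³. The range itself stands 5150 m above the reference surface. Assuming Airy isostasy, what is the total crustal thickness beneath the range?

64000 m

Root depth r = h ρ_c / (ρ_m − ρ_c) = 5150 m × 2.74 / 0.51 = 27670 m.
Total thickness = T + h + r = 31200 m + 5150 m + 27670 m = 64000 m.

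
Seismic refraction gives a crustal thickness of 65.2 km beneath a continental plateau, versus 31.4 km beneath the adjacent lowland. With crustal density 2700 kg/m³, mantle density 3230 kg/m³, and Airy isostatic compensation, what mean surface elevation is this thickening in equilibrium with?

5.55 km

Excess crust Δ = 65.2 km − 31.4 km = 33.8 km, split between elevation h and root r with h + r = Δ.
Airy balance ρ_c h = (ρ_m − ρ_c) r gives r = h ρ_c/(ρ_m − ρ_c), so h (1 + ρ_c/(ρ_m − ρ_c)) = Δ, i.e. h = Δ (ρ_m − ρ_c)/ρ_m.
h = 33.8 km × 530/3230 = 5.55 km.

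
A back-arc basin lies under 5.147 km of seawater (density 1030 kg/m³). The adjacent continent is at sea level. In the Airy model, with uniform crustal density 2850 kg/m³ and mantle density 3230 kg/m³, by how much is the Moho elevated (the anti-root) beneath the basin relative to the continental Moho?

For local isostatic compensation: replacing crust with seawater at the top is compensated by replacing crust with mantle at the base: d (ρ_c − ρ_w) = a (ρ_m − ρ_c).
a = d (ρ_c − ρ_w)/(ρ_m − ρ_c) = 5.147 km × 1820/380 = 24.7 km.

24.7 km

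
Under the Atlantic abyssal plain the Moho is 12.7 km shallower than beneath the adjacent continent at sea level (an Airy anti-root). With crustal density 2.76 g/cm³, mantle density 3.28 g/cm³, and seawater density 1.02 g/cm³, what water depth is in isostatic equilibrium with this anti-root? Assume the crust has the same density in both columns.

Replacing a thickness d of crust by seawater at the top must be balanced by replacing crust with mantle at the base: d (ρ_c − ρ_w) = a (ρ_m − ρ_c).
d = a (ρ_m − ρ_c)/(ρ_c − ρ_w) = 12.7 km × 0.52/1.74 = 3.8 km.

3.8 km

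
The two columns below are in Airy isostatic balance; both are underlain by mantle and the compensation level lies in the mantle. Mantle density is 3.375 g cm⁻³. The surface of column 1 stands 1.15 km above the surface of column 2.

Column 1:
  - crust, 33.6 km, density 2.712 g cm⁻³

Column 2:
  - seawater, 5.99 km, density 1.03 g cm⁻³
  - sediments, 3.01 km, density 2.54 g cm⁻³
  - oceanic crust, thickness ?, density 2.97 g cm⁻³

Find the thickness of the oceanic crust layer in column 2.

4.53 km

Take the compensation level at the base of the deeper column (depth z_c below the surface of column 1) and equate Σ ρ_i t_i down to z_c; mantle fills any gap and the z_c terms cancel.
Column 1: 33.6×2.712 + (z_c − 33.6)×3.375
Column 2: 1.15×0 + 5.99×1.03 + 3.01×2.54 + x×2.97 + (z_c − 1.15 − 9 − x)×3.375
The z_c×3.375 term appears on both sides and cancels. Collect the known terms of each column as K = Σ(ρt)_known − 3.375 × (depth of known layers): K_1 = 91.1232 − 3.375×33.6 = −22.2768; K_2 = 13.8151 − 3.375×(1.15 + 9) = −20.44115.
Balance: K_1 = K_2 − x×(3.375 − 2.97), so x = (K_2 − K_1)/(3.375 − 2.97) = 1.83565/0.405 = 4.53 km.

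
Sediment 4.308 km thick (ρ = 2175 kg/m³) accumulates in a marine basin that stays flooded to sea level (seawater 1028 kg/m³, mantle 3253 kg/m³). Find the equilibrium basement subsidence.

2.22 km

Submarine loading: the sediment displaces seawater, and the subsidence is in turn flooded, so s (ρ_m − ρ_w) = t (ρ_sed − ρ_w).
s = 4.308 km × (2175 − 1028) / (3253 − 1028) = 2.22 km.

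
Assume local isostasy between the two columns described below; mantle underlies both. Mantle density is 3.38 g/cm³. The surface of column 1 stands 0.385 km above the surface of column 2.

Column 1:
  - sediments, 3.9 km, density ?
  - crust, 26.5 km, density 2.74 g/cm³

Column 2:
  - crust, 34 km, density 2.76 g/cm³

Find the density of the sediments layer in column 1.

1.99 g/cm³

Take the compensation level at the base of the deeper column (depth z_c below the surface of column 1) and equate Σ ρ_i t_i down to z_c; mantle fills any gap and the z_c terms cancel.
Column 1: 3.9×ρ + 26.5×2.74 + (z_c − 30.4)×3.38
Column 2: 0.385×0 + 34×2.76 + (z_c − 0.385 − 34)×3.38
The z_c×3.38 term appears on both sides and cancels. Collect the known terms of each column as K = Σ(ρt)_known − 3.38 × (depth of known layers): K_1 = 72.61 − 3.38×30.4 = −30.142; K_2 = 93.84 − 3.38×(0.385 + 34) = −22.3813.
Balance: K_1 + 3.9×ρ = K_2, so ρ = (K_2 − K_1)/3.9 = 7.7607/3.9 = 1.99 g/cm³.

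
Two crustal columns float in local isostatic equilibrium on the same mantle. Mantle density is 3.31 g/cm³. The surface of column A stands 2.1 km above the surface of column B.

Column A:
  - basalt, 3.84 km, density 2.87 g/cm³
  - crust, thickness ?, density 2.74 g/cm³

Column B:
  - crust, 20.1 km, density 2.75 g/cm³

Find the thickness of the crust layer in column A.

29 km

Take the compensation level at the base of the deeper column (depth z_c below the surface of column A) and equate Σ ρ_i t_i down to z_c; mantle fills any gap and the z_c terms cancel.
Column A: 3.84×2.87 + x×2.74 + (z_c − 3.84 − x)×3.31
Column B: 2.1×0 + 20.1×2.75 + (z_c − 2.1 − 20.1)×3.31
The z_c×3.31 term appears on both sides and cancels. Collect the known terms of each column as K = Σ(ρt)_known − 3.31 × (depth of known layers): K_A = 11.0208 − 3.31×3.84 = −1.6896; K_B = 55.275 − 3.31×(2.1 + 20.1) = −18.207.
Balance: K_A − x×(3.31 − 2.74) = K_B, so x = (K_A − K_B)/(3.31 − 2.74) = 16.5174/0.57 = 29 km.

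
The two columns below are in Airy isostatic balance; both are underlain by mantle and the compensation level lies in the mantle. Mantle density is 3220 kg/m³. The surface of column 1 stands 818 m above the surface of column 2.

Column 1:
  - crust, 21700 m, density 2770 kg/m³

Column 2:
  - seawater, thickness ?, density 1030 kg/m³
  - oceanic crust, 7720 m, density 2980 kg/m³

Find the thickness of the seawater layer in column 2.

2410 m

Take the compensation level at the base of the deeper column (depth z_c below the surface of column 1) and equate Σ ρ_i t_i down to z_c; mantle fills any gap and the z_c terms cancel.
Column 1: 21700×2770 + (z_c − 21700)×3220
Column 2: 818×0 + x×1030 + 7720×2980 + (z_c − 818 − 7720 − x)×3220
The z_c×3220 term appears on both sides and cancels. Collect the known terms of each column as K = Σ(ρt)_known − 3220 × (depth of known layers): K_1 = 60109000 − 3220×21700 = −9765000; K_2 = 23005600 − 3220×(818 + 7720) = −4486760.
Balance: K_1 = K_2 − x×(3220 − 1030), so x = (K_2 − K_1)/(3220 − 1030) = 5278240/2190 = 2410 m.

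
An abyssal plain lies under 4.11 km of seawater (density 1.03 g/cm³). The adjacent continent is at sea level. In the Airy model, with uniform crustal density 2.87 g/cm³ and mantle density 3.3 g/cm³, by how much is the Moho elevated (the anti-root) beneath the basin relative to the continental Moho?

17.6 km

For local isostatic compensation: replacing crust with seawater at the top is compensated by replacing crust with mantle at the base: d (ρ_c − ρ_w) = a (ρ_m − ρ_c).
a = d (ρ_c − ρ_w)/(ρ_m − ρ_c) = 4.11 km × 1.84/0.43 = 17.6 km.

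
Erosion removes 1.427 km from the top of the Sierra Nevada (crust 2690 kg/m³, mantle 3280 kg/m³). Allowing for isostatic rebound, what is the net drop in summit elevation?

0.257 km

Rebound u = e ρ_c/ρ_m = 1.427 km × 2690/3280 = 1.17 km.
Net surface drop = e − u = 1.427 km − 1.17 km = e (ρ_m − ρ_c)/ρ_m = 0.257 km.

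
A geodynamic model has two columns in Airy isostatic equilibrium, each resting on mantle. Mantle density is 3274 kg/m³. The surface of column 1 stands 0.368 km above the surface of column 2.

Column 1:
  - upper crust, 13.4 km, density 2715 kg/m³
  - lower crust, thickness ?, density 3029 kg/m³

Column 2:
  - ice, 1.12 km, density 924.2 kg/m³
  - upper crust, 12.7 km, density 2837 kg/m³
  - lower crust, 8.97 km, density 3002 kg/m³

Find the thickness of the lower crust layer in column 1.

17.7 km

Take the compensation level at the base of the deeper column (depth z_c below the surface of column 1) and equate Σ ρ_i t_i down to z_c; mantle fills any gap and the z_c terms cancel.
Column 1: 13.4×2715 + x×3029 + (z_c − 13.4 − x)×3274
Column 2: 0.368×0 + 1.12×924.2 + 12.7×2837 + 8.97×3002 + (z_c − 0.368 − 22.79)×3274
The z_c×3274 term appears on both sides and cancels. Collect the known terms of each column as K = Σ(ρt)_known − 3274 × (depth of known layers): K_1 = 36381 − 3274×13.4 = −7490.6; K_2 = 63992.944 − 3274×(0.368 + 22.79) = −11826.348.
Balance: K_1 − x×(3274 − 3029) = K_2, so x = (K_1 − K_2)/(3274 − 3029) = 4335.75/245 = 17.7 km.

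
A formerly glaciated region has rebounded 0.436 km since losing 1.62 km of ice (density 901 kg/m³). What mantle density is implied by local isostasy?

ρ_m = ρ_ice t / u = 901 × 1.62 km/0.436 km = 3350 kg/m³.

3350 kg/m³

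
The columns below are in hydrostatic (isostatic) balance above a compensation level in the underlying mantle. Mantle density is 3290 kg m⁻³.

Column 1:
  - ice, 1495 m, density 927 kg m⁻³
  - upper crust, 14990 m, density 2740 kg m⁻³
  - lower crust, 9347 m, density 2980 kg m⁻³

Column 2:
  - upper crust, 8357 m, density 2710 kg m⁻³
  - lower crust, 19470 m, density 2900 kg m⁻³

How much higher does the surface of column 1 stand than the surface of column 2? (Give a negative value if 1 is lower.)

679 m

For any compensation level in the mantle, the mantle terms cancel and isostasy reduces to e = (Σt_1 − Σt_2) − (Σ(ρt)_1 − Σ(ρt)_2) / ρ_m.
Σt_1 = 25832 m; Σt_2 = 27827 m; Σ(ρt)_1 = 70312525; Σ(ρt)_2 = 79110470 (in m·kg m⁻³).
e = (25832 − 27827) − (70312525 − 79110470) / 3290 = 679 m.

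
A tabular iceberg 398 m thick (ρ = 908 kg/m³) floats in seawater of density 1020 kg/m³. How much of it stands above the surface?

Floating equilibrium: submerged depth d = t ρ_obj/ρ_fluid = 398 m × 908/1020 = 354.3 m.
Freeboard = t − d = 398 m − 354.3 m = 43.7 m.

43.7 m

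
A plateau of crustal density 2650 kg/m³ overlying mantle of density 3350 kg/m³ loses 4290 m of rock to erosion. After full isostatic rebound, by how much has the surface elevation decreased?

Rebound u = e ρ_c/ρ_m = 4290 m × 2650/3350 = 3394 m.
Net surface drop = e − u = 4290 m − 3394 m = e (ρ_m − ρ_c)/ρ_m = 896 m.

896 m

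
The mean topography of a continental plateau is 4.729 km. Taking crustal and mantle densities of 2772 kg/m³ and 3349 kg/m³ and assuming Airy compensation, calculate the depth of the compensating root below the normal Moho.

For local isostatic compensation: the weight of the topography is balanced by the buoyancy of the root, ρ_c h = (ρ_m − ρ_c) r.
r = h · ρ_c / (ρ_m − ρ_c) = 4.729 km × 2772 / (3349 − 2772) = 22.7 km.

22.7 km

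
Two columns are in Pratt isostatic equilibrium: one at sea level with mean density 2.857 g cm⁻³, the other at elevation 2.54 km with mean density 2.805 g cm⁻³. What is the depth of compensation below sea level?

137 km

ρ_ref D = ρ (D + h) → D (ρ_ref − ρ) = ρ h.
D = ρ h/(ρ_ref − ρ) = 2.805 × 2.54 km/(2.857 − 2.805) = 137 km.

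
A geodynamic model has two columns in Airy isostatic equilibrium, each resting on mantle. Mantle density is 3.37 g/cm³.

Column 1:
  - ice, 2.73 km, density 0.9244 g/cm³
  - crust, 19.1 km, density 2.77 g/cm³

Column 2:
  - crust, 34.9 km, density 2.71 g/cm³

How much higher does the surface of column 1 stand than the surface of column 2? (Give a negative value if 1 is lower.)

−1.45 km

For any compensation level in the mantle, the mantle terms cancel and isostasy reduces to e = (Σt_1 − Σt_2) − (Σ(ρt)_1 − Σ(ρt)_2) / ρ_m.
Σt_1 = 21.83 km; Σt_2 = 34.9 km; Σ(ρt)_1 = 55.430612; Σ(ρt)_2 = 94.579 (in km·g/cm³).
e = (21.83 − 34.9) − (55.430612 − 94.579) / 3.37 = −1.45 km.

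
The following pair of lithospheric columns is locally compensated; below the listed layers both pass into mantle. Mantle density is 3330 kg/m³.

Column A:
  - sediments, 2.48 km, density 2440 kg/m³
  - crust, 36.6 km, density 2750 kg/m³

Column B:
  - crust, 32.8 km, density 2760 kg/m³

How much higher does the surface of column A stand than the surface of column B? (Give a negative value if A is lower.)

1.42 km

For any compensation level in the mantle, the mantle terms cancel and isostasy reduces to e = (Σt_A − Σt_B) − (Σ(ρt)_A − Σ(ρt)_B) / ρ_m.
Σt_A = 39.08 km; Σt_B = 32.8 km; Σ(ρt)_A = 106701.2; Σ(ρt)_B = 90528 (in km·kg/m³).
e = (39.08 − 32.8) − (106701.2 − 90528) / 3330 = 1.42 km.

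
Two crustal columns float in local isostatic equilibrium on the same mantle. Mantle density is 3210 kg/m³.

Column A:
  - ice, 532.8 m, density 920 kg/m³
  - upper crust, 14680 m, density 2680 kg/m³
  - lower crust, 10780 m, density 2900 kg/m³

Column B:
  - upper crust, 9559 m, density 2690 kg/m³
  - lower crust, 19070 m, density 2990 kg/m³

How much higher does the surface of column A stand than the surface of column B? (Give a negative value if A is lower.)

For any compensation level in the mantle, the mantle terms cancel and isostasy reduces to e = (Σt_A − Σt_B) − (Σ(ρt)_A − Σ(ρt)_B) / ρ_m.
Σt_A = 25992.8 m; Σt_B = 28629 m; Σ(ρt)_A = 71094576; Σ(ρt)_B = 82733010 (in m·kg/m³).
e = (25992.8 − 28629) − (71094576 − 82733010) / 3210 = 989 m.

989 m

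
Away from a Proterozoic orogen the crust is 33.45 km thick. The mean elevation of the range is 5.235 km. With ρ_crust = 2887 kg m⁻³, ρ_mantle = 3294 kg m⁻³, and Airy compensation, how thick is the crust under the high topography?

75.8 km

Root depth r = h ρ_c / (ρ_m − ρ_c) = 5.235 km × 2887 / 407 = 37.13 km.
Total thickness = T + h + r = 33.45 km + 5.235 km + 37.13 km = 75.8 km.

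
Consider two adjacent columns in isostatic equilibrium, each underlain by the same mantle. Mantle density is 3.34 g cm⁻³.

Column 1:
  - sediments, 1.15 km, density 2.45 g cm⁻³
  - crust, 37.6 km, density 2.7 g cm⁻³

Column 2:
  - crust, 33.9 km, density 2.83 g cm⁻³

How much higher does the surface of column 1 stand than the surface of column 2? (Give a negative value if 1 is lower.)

2.33 km

For any compensation level in the mantle, the mantle terms cancel and isostasy reduces to e = (Σt_1 − Σt_2) − (Σ(ρt)_1 − Σ(ρt)_2) / ρ_m.
Σt_1 = 38.75 km; Σt_2 = 33.9 km; Σ(ρt)_1 = 104.3375; Σ(ρt)_2 = 95.937 (in km·g cm⁻³).
e = (38.75 − 33.9) − (104.3375 − 95.937) / 3.34 = 2.33 km.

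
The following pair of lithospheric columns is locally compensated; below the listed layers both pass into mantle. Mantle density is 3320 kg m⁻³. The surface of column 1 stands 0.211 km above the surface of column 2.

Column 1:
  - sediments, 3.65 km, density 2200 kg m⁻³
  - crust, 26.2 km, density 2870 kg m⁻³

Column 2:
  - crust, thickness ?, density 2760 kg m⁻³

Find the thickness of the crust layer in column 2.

27.1 km

Take the compensation level at the base of the deeper column (depth z_c below the surface of column 1) and equate Σ ρ_i t_i down to z_c; mantle fills any gap and the z_c terms cancel.
Column 1: 3.65×2200 + 26.2×2870 + (z_c − 29.85)×3320
Column 2: 0.211×0 + x×2760 + (z_c − 0.211 − 0 − x)×3320
The z_c×3320 term appears on both sides and cancels. Collect the known terms of each column as K = Σ(ρt)_known − 3320 × (depth of known layers): K_1 = 83224 − 3320×29.85 = −15878; K_2 = 0 − 3320×(0.211 + 0) = −700.52.
Balance: K_1 = K_2 − x×(3320 − 2760), so x = (K_2 − K_1)/(3320 − 2760) = 15177.5/560 = 27.1 km.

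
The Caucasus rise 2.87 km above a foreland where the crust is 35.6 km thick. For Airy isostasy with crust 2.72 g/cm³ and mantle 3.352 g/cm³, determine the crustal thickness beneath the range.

Root depth r = h ρ_c / (ρ_m − ρ_c) = 2.87 km × 2.72 / 0.632 = 12.35 km.
Total thickness = T + h + r = 35.6 km + 2.87 km + 12.35 km = 50.8 km.

50.8 km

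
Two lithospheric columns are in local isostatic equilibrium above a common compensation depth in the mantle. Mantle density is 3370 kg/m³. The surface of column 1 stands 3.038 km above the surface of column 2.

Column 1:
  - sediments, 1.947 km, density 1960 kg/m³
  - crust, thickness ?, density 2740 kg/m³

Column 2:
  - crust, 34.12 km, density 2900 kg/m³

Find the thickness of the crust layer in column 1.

Take the compensation level at the base of the deeper column (depth z_c below the surface of column 1) and equate Σ ρ_i t_i down to z_c; mantle fills any gap and the z_c terms cancel.
Column 1: 1.947×1960 + x×2740 + (z_c − 1.947 − x)×3370
Column 2: 3.038×0 + 34.12×2900 + (z_c − 3.038 − 34.12)×3370
The z_c×3370 term appears on both sides and cancels. Collect the known terms of each column as K = Σ(ρt)_known − 3370 × (depth of known layers): K_1 = 3816.12 − 3370×1.947 = −2745.27; K_2 = 98948 − 3370×(3.038 + 34.12) = −26274.46.
Balance: K_1 − x×(3370 − 2740) = K_2, so x = (K_1 − K_2)/(3370 − 2740) = 23529.2/630 = 37.3 km.

37.3 km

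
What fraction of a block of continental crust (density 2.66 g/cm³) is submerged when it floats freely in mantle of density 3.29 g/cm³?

Submerged fraction = ρ_obj/ρ_fluid = 2.66/3.29 = 80.9%.

80.9%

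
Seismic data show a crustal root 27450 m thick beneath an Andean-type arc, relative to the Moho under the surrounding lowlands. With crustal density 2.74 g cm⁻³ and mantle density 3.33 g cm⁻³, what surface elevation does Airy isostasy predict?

Equating mass per unit area of the two columns: ρ_c h = (ρ_m − ρ_c) r.
h = r (ρ_m − ρ_c) / ρ_c = 27450 m × (3.33 − 2.74) / 2.74 = 5910 m.

5910 m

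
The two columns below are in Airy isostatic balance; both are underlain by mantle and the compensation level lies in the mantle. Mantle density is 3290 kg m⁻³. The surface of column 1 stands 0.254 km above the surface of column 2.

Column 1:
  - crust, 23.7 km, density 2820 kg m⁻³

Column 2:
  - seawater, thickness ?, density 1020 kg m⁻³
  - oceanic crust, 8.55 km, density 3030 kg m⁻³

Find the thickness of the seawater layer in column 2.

3.56 km

Take the compensation level at the base of the deeper column (depth z_c below the surface of column 1) and equate Σ ρ_i t_i down to z_c; mantle fills any gap and the z_c terms cancel.
Column 1: 23.7×2820 + (z_c − 23.7)×3290
Column 2: 0.254×0 + x×1020 + 8.55×3030 + (z_c − 0.254 − 8.55 − x)×3290
The z_c×3290 term appears on both sides and cancels. Collect the known terms of each column as K = Σ(ρt)_known − 3290 × (depth of known layers): K_1 = 66834 − 3290×23.7 = −11139; K_2 = 25906.5 − 3290×(0.254 + 8.55) = −3058.66.
Balance: K_1 = K_2 − x×(3290 − 1020), so x = (K_2 − K_1)/(3290 − 1020) = 8080.34/2270 = 3.56 km.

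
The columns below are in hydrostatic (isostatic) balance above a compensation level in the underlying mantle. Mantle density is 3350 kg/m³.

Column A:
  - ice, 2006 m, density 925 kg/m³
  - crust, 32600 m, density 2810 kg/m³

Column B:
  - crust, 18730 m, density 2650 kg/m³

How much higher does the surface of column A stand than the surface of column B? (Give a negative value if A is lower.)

2790 m

For any compensation level in the mantle, the mantle terms cancel and isostasy reduces to e = (Σt_A − Σt_B) − (Σ(ρt)_A − Σ(ρt)_B) / ρ_m.
Σt_A = 34606 m; Σt_B = 18730 m; Σ(ρt)_A = 93461550; Σ(ρt)_B = 49634500 (in m·kg/m³).
e = (34606 − 18730) − (93461550 − 49634500) / 3350 = 2790 m.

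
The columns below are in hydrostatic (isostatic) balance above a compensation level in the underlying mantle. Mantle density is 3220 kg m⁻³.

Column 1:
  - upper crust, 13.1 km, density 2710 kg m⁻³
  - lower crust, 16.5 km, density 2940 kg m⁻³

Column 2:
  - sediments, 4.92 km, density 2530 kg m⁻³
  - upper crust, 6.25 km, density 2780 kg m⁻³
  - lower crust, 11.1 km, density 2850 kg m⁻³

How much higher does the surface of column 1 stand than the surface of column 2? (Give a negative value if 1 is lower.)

0.326 km

For any compensation level in the mantle, the mantle terms cancel and isostasy reduces to e = (Σt_1 − Σt_2) − (Σ(ρt)_1 − Σ(ρt)_2) / ρ_m.
Σt_1 = 29.6 km; Σt_2 = 22.27 km; Σ(ρt)_1 = 84011; Σ(ρt)_2 = 61457.6 (in km·kg m⁻³).
e = (29.6 − 22.27) − (84011 − 61457.6) / 3220 = 0.326 km.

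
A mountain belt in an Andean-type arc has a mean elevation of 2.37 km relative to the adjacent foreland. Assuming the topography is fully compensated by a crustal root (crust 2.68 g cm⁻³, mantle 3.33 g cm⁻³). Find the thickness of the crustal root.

9.77 km

Isostatic balance requires: the weight of the topography is balanced by the buoyancy of the root, ρ_c h = (ρ_m − ρ_c) r.
r = h · ρ_c / (ρ_m − ρ_c) = 2.37 km × 2.68 / (3.33 − 2.68) = 9.77 km.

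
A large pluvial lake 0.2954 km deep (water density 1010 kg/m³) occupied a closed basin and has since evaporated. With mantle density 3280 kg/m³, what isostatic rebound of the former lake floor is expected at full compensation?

u = d ρ_w/ρ_m = 0.2954 km × 1010/3280 = 0.091 km.

0.091 km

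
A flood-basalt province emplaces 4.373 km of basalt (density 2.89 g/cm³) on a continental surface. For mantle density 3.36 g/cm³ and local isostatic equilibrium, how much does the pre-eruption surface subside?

Subaerial loading: s = t ρ_load / ρ_m.
s = 4.373 km × 2.89/3.36 = 3.76 km.

3.76 km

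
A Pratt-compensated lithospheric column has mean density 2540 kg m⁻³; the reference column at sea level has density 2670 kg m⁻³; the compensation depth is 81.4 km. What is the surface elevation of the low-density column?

4.17 km

ρ_ref D = ρ (D + h) → h = D (ρ_ref − ρ)/ρ.
h = 81.4 km × (2670 − 2540)/2540 = 4.17 km.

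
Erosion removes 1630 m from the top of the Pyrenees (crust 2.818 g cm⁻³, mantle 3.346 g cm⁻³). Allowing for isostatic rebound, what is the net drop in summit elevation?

Rebound u = e ρ_c/ρ_m = 1630 m × 2.818/3.346 = 1373 m.
Net surface drop = e − u = 1630 m − 1373 m = e (ρ_m − ρ_c)/ρ_m = 257 m.

257 m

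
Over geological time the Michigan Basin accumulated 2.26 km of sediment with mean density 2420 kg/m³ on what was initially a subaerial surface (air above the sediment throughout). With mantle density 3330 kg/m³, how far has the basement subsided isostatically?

1.64 km

Subaerial load: s = t ρ_sed / ρ_m = 2.26 km × 2420/3330 = 1.64 km.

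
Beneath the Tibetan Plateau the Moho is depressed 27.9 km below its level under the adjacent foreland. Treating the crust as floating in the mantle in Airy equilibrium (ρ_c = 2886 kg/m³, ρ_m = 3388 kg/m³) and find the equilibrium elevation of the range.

By Archimedes' principle applied to the lithosphere: ρ_c h = (ρ_m − ρ_c) r.
h = r (ρ_m − ρ_c) / ρ_c = 27.9 km × (3388 − 2886) / 2886 = 4.85 km.

4.85 km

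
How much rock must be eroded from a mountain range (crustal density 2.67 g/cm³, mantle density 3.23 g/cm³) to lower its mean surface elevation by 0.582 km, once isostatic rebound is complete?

Net drop Δ = e − u = e − e ρ_c/ρ_m = e (ρ_m − ρ_c)/ρ_m.
e = Δ ρ_m/(ρ_m − ρ_c) = 0.582 km × 3.23/0.56 = 3.36 km.

3.36 km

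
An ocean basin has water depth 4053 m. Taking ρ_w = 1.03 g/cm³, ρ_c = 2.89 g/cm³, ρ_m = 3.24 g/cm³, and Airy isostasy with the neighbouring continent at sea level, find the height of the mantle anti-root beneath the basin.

21500 m

For local isostatic compensation: replacing crust with seawater at the top is compensated by replacing crust with mantle at the base: d (ρ_c − ρ_w) = a (ρ_m − ρ_c).
a = d (ρ_c − ρ_w)/(ρ_m − ρ_c) = 4053 m × 1.86/0.35 = 21500 m.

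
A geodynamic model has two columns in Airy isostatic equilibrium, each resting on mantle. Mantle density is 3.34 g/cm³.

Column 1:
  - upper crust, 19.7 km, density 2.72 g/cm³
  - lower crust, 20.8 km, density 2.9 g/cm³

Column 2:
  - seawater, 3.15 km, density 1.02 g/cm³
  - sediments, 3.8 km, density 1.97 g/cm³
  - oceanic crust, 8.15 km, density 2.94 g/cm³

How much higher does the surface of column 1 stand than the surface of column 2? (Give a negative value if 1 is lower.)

1.67 km

For any compensation level in the mantle, the mantle terms cancel and isostasy reduces to e = (Σt_1 − Σt_2) − (Σ(ρt)_1 − Σ(ρt)_2) / ρ_m.
Σt_1 = 40.5 km; Σt_2 = 15.1 km; Σ(ρt)_1 = 113.904; Σ(ρt)_2 = 34.66 (in km·g/cm³).
e = (40.5 − 15.1) − (113.904 − 34.66) / 3.34 = 1.67 km.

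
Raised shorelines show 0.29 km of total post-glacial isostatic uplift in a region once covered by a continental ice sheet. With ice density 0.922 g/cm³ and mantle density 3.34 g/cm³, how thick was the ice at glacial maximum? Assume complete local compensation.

1.05 km

u = t ρ_ice/ρ_m → t = u ρ_m/ρ_ice = 0.29 km × 3.34/0.922 = 1.05 km.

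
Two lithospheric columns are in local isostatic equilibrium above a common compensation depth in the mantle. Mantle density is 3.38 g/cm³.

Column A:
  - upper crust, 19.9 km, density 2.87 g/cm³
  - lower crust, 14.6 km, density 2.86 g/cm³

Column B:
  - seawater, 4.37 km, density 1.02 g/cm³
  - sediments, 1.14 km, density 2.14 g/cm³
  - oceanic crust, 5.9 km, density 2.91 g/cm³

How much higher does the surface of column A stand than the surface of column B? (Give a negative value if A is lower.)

0.959 km

For any compensation level in the mantle, the mantle terms cancel and isostasy reduces to e = (Σt_A − Σt_B) − (Σ(ρt)_A − Σ(ρt)_B) / ρ_m.
Σt_A = 34.5 km; Σt_B = 11.41 km; Σ(ρt)_A = 98.869; Σ(ρt)_B = 24.066 (in km·g/cm³).
e = (34.5 − 11.41) − (98.869 − 24.066) / 3.38 = 0.959 km.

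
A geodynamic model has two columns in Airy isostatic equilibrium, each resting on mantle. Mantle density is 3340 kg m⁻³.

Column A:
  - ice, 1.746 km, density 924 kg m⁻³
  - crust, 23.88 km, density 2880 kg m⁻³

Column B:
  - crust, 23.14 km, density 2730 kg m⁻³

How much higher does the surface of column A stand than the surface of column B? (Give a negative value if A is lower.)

0.326 km

For any compensation level in the mantle, the mantle terms cancel and isostasy reduces to e = (Σt_A − Σt_B) − (Σ(ρt)_A − Σ(ρt)_B) / ρ_m.
Σt_A = 25.626 km; Σt_B = 23.14 km; Σ(ρt)_A = 70387.704; Σ(ρt)_B = 63172.2 (in km·kg m⁻³).
e = (25.626 − 23.14) − (70387.704 − 63172.2) / 3340 = 0.326 km.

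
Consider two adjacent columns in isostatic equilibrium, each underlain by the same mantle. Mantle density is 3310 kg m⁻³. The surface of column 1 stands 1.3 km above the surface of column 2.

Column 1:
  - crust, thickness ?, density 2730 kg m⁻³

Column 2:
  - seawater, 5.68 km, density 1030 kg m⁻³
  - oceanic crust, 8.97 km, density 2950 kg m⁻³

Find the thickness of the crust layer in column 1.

35.3 km

Take the compensation level at the base of the deeper column (depth z_c below the surface of column 1) and equate Σ ρ_i t_i down to z_c; mantle fills any gap and the z_c terms cancel.
Column 1: x×2730 + (z_c − 0 − x)×3310
Column 2: 1.3×0 + 5.68×1030 + 8.97×2950 + (z_c − 1.3 − 14.65)×3310
The z_c×3310 term appears on both sides and cancels. Collect the known terms of each column as K = Σ(ρt)_known − 3310 × (depth of known layers): K_1 = 0 − 3310×0 = 0; K_2 = 32311.9 − 3310×(1.3 + 14.65) = −20482.6.
Balance: K_1 − x×(3310 − 2730) = K_2, so x = (K_1 − K_2)/(3310 − 2730) = 20482.6/580 = 35.3 km.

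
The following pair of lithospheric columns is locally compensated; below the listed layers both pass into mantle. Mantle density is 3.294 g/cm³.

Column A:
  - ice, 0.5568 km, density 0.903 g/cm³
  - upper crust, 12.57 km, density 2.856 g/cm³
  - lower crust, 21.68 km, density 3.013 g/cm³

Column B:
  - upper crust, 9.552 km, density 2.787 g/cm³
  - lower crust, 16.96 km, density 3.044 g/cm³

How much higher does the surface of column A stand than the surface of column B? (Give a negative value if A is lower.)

For any compensation level in the mantle, the mantle terms cancel and isostasy reduces to e = (Σt_A − Σt_B) − (Σ(ρt)_A − Σ(ρt)_B) / ρ_m.
Σt_A = 34.8068 km; Σt_B = 26.512 km; Σ(ρt)_A = 101.72455; Σ(ρt)_B = 78.247664 (in km·g/cm³).
e = (34.8068 − 26.512) − (101.72455 − 78.247664) / 3.294 = 1.17 km.

1.17 km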